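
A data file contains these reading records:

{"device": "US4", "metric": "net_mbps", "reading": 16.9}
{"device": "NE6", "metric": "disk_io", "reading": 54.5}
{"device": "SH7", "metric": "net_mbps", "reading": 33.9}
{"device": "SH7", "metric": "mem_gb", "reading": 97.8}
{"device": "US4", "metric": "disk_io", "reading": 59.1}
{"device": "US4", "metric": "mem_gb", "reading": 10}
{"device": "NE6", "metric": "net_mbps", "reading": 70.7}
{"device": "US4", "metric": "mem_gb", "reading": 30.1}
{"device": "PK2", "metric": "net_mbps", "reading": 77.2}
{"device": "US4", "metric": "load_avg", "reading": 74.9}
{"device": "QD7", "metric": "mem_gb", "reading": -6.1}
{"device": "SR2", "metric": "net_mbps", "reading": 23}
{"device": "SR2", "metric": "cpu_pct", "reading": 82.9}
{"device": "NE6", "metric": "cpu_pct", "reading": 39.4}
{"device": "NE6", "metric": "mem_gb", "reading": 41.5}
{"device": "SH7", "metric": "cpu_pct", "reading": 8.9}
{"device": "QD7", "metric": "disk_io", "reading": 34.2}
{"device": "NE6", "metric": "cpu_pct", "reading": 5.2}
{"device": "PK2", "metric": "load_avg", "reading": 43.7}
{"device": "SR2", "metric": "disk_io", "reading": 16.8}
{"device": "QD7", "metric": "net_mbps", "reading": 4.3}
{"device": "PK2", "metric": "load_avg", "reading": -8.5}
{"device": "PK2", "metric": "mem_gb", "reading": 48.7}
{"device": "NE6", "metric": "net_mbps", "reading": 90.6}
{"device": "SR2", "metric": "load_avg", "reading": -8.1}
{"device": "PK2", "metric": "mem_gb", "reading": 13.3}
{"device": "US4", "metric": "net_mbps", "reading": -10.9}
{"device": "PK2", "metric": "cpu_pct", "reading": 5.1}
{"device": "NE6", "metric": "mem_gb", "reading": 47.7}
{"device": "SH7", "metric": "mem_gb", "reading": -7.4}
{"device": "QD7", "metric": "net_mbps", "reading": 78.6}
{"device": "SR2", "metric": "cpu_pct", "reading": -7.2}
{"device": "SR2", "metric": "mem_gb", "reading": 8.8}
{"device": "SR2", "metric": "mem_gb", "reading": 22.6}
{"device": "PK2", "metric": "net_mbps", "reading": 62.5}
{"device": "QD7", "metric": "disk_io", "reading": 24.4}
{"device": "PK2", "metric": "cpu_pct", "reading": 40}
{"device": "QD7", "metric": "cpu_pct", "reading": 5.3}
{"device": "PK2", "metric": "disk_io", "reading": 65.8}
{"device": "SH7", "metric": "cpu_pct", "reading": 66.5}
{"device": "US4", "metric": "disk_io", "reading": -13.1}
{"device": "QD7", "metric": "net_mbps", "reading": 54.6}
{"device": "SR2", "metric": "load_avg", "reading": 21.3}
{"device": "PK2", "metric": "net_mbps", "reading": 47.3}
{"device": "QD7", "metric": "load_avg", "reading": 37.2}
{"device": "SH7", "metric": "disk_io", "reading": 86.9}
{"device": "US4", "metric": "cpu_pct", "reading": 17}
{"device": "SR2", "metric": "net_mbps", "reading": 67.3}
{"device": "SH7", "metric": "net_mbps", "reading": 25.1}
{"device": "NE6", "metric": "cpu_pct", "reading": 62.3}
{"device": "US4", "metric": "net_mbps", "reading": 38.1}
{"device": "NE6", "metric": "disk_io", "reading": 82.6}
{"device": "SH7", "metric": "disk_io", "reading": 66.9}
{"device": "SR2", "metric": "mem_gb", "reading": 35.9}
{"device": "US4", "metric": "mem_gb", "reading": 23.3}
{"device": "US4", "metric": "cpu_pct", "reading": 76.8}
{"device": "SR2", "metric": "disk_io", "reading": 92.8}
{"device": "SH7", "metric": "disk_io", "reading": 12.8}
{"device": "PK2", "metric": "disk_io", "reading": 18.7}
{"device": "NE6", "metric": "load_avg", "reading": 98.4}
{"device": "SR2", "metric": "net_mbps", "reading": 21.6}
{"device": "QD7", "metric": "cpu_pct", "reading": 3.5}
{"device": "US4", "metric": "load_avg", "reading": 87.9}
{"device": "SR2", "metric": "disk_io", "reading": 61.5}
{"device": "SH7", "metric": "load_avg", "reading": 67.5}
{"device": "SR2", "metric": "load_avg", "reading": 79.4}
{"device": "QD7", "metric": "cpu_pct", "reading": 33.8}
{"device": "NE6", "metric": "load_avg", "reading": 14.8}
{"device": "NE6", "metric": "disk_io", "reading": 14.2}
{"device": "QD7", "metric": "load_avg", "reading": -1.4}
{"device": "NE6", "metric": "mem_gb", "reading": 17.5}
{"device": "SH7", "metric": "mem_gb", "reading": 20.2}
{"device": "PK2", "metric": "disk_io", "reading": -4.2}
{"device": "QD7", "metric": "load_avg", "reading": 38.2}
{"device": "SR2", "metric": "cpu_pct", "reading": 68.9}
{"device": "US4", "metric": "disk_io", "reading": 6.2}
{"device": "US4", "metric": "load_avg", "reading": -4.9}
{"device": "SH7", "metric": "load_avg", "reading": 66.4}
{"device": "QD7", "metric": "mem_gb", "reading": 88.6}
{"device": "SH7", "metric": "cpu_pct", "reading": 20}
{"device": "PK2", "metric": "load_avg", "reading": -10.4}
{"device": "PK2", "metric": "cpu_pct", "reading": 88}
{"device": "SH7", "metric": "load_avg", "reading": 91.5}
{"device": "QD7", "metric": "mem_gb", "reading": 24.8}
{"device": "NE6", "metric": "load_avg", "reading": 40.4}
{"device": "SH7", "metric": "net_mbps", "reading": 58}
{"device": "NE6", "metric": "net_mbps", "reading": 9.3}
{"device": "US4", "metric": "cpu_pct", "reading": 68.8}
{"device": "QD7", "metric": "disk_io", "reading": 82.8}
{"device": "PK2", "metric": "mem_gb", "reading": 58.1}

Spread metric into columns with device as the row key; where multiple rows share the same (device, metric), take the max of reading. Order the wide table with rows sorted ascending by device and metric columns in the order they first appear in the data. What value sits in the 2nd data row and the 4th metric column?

43.7

With rows sorted ascending by device, row 2 is device=PK2. metric columns in first-appearance order: net_mbps, disk_io, mem_gb, load_avg, cpu_pct; column 4 is load_avg.
Long rows with device=PK2, metric=load_avg: max(43.7, -8.5, -10.4) = 43.7.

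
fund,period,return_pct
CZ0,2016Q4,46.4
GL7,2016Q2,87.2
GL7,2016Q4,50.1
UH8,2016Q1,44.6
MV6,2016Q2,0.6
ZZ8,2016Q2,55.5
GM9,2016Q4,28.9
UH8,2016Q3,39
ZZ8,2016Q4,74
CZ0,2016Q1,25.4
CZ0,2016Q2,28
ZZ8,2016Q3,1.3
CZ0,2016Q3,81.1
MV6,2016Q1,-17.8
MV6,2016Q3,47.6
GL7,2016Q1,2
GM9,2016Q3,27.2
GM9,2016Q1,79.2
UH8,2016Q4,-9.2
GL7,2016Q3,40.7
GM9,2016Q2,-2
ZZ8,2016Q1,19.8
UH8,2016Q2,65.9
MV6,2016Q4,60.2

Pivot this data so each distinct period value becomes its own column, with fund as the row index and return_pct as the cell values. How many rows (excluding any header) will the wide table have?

6 distinct fund values → 6 rows.

6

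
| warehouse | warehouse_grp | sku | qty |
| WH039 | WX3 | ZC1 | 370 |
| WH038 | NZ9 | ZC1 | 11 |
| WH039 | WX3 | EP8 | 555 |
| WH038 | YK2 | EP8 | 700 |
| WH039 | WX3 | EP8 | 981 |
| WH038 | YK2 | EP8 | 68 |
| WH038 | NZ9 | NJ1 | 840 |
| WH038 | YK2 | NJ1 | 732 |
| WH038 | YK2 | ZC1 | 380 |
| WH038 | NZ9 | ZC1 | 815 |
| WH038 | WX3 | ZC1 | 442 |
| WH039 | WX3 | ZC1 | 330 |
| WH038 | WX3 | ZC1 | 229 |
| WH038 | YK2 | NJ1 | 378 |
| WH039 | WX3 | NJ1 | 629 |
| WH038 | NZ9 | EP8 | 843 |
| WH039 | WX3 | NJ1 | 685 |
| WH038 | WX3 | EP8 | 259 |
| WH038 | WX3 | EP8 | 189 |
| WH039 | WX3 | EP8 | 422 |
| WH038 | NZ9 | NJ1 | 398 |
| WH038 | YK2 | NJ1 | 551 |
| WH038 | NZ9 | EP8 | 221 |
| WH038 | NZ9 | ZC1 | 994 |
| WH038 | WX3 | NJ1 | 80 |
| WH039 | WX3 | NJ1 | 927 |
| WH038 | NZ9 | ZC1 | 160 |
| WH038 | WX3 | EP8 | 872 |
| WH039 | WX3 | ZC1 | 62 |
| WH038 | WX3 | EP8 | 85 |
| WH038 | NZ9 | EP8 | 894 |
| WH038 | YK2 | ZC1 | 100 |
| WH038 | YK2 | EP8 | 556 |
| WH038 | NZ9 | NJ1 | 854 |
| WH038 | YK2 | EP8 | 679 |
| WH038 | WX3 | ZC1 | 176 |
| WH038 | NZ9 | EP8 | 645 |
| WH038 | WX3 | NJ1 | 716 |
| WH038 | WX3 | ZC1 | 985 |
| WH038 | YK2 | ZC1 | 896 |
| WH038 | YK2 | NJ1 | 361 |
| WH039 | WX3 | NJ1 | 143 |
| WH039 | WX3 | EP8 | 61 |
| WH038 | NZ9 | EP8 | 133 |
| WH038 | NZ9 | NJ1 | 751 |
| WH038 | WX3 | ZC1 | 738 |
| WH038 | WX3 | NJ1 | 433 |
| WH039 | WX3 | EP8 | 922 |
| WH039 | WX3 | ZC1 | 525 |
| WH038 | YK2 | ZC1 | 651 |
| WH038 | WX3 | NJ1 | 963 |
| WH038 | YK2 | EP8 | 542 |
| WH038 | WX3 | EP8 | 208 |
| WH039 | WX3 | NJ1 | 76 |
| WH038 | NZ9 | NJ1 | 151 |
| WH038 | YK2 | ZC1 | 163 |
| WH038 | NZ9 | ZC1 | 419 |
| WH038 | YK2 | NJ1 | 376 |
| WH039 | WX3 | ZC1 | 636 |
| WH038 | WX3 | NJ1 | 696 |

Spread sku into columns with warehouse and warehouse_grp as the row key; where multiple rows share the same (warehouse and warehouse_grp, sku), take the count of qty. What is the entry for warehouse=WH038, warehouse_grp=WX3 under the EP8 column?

5

Rows with warehouse=WH038, warehouse_grp=WX3 and sku=EP8: qty values are 259, 189, 872, 85, 208.
5 rows match — count = 5.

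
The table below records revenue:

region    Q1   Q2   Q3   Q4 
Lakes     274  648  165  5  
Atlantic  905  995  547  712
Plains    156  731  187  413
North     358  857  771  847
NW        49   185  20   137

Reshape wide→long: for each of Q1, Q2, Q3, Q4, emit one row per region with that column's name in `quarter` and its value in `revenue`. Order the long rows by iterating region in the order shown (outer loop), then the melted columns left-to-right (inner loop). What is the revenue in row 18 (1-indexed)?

185

20 rows total (5 × 4). Row 18: index ⌊(18-1)/4⌋ = 4 into region → NW; (18-1) mod 4 = 1 into the melted columns → Q2.
So row 18 is (NW, Q2, 185); revenue = 185.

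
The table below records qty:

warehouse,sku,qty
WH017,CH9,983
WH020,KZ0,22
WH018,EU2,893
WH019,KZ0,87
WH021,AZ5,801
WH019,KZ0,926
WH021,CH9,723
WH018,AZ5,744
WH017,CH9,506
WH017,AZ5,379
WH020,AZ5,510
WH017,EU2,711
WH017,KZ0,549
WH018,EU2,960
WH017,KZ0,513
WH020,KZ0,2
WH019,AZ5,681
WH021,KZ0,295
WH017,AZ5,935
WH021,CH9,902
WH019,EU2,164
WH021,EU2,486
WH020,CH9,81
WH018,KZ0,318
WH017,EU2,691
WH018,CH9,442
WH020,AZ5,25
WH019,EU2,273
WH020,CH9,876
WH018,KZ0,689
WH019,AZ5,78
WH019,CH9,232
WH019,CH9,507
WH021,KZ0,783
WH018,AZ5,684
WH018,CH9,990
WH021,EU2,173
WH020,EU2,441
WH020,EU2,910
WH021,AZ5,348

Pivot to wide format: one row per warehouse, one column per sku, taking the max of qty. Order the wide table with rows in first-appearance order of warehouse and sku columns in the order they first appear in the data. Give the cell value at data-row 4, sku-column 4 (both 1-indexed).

With rows in first-appearance order of warehouse, row 4 is warehouse=WH019. sku columns in first-appearance order: CH9, KZ0, EU2, AZ5; column 4 is AZ5.
Long rows with warehouse=WH019, sku=AZ5: max(681, 78) = 681.

681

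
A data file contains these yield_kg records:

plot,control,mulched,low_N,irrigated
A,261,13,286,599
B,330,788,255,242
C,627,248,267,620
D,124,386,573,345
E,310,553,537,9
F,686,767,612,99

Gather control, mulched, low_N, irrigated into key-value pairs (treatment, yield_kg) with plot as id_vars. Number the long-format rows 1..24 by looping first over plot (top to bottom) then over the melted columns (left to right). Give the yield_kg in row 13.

124

24 rows total (6 × 4). Row 13: index ⌊(13-1)/4⌋ = 3 into plot → D; (13-1) mod 4 = 0 into the melted columns → control.
So row 13 is (D, control, 124); yield_kg = 124.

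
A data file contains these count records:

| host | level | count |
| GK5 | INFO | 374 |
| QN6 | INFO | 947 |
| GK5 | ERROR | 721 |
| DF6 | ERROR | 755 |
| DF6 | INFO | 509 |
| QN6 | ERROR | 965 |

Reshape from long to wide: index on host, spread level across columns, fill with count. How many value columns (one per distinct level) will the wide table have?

2

2 distinct level values: INFO, ERROR.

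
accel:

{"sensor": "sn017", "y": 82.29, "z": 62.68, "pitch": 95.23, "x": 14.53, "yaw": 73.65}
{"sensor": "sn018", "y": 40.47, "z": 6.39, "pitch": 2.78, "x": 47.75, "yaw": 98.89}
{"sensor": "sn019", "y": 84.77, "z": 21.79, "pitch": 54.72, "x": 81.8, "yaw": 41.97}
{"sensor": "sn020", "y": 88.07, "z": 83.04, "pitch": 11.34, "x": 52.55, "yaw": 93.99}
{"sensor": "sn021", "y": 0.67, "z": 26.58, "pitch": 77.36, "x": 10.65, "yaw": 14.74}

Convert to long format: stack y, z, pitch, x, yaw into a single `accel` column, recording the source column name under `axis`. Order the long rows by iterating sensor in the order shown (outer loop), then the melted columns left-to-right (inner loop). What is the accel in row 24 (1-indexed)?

25 rows total (5 × 5). Row 24: index ⌊(24-1)/5⌋ = 4 into sensor → sn021; (24-1) mod 5 = 3 into the melted columns → x.
So row 24 is (sn021, x, 10.65); accel = 10.65.

10.65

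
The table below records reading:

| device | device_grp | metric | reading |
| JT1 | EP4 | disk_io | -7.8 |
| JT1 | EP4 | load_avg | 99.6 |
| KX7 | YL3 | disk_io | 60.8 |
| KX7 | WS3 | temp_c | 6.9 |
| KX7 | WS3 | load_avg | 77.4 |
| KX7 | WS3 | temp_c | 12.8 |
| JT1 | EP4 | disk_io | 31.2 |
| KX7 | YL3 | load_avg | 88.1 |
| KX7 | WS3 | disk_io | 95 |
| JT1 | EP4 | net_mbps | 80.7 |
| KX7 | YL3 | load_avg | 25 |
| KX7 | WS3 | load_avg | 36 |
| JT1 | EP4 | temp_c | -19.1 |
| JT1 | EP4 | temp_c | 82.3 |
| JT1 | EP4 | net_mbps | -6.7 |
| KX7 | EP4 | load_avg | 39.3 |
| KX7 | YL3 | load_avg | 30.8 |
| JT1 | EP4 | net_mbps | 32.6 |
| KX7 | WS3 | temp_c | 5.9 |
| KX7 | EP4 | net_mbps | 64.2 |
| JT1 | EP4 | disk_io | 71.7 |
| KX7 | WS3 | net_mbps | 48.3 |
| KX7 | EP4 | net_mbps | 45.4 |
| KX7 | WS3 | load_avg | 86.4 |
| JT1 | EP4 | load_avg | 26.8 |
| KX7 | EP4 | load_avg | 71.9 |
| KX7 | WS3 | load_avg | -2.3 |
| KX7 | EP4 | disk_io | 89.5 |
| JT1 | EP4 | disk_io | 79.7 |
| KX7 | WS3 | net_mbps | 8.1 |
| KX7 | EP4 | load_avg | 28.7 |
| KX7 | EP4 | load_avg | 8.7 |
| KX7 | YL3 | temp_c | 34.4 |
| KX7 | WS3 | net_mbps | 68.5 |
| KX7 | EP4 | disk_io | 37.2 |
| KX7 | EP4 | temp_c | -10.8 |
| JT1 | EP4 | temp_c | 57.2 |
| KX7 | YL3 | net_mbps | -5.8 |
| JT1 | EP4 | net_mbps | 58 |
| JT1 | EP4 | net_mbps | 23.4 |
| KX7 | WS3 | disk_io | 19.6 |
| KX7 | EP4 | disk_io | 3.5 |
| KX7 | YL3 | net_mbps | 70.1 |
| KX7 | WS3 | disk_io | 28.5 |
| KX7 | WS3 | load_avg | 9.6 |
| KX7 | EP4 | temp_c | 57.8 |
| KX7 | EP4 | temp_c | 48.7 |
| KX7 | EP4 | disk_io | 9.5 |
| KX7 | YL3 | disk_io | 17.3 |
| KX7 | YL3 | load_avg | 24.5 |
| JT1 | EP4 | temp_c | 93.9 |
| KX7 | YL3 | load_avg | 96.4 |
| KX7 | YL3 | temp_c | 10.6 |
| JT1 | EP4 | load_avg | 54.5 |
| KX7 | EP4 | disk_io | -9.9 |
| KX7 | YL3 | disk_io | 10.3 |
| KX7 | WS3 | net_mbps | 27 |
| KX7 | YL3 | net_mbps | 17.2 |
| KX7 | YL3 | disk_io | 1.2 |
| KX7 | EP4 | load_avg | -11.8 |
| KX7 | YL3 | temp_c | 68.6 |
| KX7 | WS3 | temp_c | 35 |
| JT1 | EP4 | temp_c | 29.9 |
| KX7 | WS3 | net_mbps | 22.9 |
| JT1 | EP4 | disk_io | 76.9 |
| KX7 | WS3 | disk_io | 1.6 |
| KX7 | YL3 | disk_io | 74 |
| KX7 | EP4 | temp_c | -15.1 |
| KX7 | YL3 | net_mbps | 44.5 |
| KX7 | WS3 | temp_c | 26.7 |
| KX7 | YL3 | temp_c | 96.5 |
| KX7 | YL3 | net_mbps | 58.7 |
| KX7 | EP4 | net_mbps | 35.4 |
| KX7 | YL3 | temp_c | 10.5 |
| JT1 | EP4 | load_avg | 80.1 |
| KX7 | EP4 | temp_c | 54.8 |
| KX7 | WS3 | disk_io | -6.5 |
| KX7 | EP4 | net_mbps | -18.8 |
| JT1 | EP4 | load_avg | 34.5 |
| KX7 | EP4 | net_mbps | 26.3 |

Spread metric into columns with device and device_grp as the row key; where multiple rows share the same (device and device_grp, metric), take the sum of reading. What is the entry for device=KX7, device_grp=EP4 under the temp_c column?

135.4

Rows with device=KX7, device_grp=EP4 and metric=temp_c: reading values are -10.8, 57.8, 48.7, -15.1, 54.8.
-10.8 + 57.8 + 48.7 + -15.1 + 54.8 = 135.4.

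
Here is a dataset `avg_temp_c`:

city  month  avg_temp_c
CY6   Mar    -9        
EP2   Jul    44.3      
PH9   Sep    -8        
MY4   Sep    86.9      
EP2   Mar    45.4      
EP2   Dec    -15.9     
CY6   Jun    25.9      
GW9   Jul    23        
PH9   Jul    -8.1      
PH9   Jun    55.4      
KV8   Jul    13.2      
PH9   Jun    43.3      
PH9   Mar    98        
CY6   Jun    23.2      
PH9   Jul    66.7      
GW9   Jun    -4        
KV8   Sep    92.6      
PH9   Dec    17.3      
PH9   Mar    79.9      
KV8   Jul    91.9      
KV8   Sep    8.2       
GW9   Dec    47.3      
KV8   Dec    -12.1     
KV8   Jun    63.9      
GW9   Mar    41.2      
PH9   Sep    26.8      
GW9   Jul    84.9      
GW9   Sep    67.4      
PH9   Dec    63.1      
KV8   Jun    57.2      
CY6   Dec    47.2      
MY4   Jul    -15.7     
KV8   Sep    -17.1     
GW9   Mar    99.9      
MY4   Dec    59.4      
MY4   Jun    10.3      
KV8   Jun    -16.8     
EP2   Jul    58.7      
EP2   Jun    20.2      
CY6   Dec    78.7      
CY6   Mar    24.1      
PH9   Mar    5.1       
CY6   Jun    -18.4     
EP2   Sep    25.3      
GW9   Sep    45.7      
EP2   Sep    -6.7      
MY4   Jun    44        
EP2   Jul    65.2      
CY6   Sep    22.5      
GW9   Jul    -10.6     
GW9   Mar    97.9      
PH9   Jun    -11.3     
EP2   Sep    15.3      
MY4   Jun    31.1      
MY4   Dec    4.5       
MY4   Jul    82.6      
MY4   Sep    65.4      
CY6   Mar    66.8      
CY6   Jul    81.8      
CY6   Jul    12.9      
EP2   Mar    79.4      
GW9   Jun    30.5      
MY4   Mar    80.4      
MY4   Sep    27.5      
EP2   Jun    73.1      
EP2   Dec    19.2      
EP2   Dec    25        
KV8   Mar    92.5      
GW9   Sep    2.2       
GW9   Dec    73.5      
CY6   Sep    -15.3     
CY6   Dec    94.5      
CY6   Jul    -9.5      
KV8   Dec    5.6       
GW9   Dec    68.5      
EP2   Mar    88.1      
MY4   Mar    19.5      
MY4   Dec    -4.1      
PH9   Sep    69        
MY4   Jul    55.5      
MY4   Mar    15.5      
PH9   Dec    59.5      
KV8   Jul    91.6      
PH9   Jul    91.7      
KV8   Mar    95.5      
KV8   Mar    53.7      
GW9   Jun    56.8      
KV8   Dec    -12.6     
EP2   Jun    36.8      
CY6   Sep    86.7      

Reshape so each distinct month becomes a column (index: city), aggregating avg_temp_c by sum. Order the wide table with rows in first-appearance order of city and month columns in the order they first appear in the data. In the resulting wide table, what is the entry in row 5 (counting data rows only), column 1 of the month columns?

239

With rows in first-appearance order of city, row 5 is city=GW9. month columns in first-appearance order: Mar, Jul, Sep, Dec, Jun; column 1 is Mar.
Long rows with city=GW9, month=Mar: 41.2 + 99.9 + 97.9 = 239.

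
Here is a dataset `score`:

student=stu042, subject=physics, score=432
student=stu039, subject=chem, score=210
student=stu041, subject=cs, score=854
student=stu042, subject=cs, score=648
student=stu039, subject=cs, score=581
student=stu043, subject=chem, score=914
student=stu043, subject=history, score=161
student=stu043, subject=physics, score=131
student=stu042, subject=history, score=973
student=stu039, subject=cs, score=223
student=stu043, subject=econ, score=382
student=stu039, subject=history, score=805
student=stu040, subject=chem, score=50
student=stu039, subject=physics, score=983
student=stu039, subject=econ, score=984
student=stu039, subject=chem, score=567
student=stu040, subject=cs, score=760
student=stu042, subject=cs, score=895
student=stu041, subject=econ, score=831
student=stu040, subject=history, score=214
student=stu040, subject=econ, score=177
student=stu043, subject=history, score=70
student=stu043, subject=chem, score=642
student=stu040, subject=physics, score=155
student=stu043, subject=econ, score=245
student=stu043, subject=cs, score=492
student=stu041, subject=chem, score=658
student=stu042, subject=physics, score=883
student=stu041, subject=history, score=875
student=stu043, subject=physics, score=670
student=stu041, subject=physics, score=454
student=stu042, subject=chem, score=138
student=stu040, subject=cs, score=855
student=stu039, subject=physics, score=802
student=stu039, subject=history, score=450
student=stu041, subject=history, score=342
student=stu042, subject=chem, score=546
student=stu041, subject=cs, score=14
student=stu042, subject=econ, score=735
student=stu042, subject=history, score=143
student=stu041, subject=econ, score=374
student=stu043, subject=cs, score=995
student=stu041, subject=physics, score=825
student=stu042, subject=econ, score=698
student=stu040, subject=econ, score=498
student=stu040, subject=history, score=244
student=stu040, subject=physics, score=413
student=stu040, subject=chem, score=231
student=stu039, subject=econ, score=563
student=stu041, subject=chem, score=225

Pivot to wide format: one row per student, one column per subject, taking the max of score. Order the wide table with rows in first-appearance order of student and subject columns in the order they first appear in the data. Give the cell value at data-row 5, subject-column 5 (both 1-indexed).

498

With rows in first-appearance order of student, row 5 is student=stu040. subject columns in first-appearance order: physics, chem, cs, history, econ; column 5 is econ.
Long rows with student=stu040, subject=econ: max(177, 498) = 498.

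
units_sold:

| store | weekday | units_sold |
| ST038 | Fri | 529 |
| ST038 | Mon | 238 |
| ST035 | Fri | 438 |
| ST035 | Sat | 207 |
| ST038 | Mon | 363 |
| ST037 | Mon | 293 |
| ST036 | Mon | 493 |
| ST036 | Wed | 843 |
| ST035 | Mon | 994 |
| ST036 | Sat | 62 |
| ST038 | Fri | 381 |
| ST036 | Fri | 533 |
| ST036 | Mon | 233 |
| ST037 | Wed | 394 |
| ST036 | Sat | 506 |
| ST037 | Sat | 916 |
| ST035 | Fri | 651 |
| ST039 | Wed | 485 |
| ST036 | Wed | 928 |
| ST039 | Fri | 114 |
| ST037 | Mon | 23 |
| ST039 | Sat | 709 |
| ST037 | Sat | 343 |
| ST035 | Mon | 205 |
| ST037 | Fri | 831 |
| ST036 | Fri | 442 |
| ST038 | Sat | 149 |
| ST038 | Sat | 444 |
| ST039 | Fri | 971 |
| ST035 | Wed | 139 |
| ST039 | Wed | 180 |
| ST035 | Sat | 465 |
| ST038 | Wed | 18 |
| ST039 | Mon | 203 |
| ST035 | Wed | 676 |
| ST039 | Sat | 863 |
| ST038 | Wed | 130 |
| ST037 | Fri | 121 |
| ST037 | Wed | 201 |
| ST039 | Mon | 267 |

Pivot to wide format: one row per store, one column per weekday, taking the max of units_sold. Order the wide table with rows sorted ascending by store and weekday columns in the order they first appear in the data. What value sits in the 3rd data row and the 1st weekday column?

With rows sorted ascending by store, row 3 is store=ST037. weekday columns in first-appearance order: Fri, Mon, Sat, Wed; column 1 is Fri.
Long rows with store=ST037, weekday=Fri: max(831, 121) = 831.

831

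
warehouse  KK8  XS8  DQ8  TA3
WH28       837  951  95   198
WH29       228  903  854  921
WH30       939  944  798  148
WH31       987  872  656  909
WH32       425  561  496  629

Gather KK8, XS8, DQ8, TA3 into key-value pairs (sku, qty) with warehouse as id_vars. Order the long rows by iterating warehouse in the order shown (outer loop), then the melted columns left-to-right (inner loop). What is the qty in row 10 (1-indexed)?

944

20 rows total (5 × 4). Row 10: index ⌊(10-1)/4⌋ = 2 into warehouse → WH30; (10-1) mod 4 = 1 into the melted columns → XS8.
So row 10 is (WH30, XS8, 944); qty = 944.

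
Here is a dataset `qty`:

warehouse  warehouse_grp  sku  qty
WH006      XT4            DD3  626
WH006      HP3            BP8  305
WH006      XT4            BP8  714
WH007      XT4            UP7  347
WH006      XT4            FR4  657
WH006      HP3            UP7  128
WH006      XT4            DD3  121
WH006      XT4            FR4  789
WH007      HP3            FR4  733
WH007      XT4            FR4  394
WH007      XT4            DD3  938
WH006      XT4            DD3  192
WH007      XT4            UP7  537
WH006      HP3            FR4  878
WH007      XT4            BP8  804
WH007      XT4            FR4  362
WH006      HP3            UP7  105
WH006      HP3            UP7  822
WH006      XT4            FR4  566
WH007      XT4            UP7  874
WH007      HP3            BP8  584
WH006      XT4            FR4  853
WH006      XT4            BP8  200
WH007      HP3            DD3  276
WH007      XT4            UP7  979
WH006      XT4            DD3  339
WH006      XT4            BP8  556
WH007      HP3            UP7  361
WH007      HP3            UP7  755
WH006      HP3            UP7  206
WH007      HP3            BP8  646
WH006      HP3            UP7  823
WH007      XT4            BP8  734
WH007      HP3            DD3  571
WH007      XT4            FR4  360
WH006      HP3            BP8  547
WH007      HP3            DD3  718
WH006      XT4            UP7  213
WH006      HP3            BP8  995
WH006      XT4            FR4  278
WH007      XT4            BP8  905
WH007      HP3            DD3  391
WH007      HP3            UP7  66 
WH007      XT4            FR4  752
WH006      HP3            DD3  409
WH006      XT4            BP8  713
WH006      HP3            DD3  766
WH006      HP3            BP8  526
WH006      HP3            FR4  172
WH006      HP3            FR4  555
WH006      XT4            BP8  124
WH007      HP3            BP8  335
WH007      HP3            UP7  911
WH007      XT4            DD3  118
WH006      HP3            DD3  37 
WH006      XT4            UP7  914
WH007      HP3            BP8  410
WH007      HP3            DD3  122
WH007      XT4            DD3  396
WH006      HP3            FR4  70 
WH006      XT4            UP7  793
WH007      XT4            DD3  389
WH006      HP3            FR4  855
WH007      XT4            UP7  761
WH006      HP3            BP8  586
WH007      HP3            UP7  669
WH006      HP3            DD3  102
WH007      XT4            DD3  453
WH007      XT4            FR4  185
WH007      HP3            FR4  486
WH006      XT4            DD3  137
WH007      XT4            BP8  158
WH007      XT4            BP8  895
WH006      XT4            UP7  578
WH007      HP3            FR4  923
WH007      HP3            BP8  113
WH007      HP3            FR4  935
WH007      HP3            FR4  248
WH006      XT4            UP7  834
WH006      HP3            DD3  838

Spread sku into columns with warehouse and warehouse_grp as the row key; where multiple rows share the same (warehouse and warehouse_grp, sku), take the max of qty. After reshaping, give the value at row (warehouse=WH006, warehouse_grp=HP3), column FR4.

Rows with warehouse=WH006, warehouse_grp=HP3 and sku=FR4: qty values are 878, 172, 555, 70, 855.
max(878, 172, 555, 70, 855) = 878.

878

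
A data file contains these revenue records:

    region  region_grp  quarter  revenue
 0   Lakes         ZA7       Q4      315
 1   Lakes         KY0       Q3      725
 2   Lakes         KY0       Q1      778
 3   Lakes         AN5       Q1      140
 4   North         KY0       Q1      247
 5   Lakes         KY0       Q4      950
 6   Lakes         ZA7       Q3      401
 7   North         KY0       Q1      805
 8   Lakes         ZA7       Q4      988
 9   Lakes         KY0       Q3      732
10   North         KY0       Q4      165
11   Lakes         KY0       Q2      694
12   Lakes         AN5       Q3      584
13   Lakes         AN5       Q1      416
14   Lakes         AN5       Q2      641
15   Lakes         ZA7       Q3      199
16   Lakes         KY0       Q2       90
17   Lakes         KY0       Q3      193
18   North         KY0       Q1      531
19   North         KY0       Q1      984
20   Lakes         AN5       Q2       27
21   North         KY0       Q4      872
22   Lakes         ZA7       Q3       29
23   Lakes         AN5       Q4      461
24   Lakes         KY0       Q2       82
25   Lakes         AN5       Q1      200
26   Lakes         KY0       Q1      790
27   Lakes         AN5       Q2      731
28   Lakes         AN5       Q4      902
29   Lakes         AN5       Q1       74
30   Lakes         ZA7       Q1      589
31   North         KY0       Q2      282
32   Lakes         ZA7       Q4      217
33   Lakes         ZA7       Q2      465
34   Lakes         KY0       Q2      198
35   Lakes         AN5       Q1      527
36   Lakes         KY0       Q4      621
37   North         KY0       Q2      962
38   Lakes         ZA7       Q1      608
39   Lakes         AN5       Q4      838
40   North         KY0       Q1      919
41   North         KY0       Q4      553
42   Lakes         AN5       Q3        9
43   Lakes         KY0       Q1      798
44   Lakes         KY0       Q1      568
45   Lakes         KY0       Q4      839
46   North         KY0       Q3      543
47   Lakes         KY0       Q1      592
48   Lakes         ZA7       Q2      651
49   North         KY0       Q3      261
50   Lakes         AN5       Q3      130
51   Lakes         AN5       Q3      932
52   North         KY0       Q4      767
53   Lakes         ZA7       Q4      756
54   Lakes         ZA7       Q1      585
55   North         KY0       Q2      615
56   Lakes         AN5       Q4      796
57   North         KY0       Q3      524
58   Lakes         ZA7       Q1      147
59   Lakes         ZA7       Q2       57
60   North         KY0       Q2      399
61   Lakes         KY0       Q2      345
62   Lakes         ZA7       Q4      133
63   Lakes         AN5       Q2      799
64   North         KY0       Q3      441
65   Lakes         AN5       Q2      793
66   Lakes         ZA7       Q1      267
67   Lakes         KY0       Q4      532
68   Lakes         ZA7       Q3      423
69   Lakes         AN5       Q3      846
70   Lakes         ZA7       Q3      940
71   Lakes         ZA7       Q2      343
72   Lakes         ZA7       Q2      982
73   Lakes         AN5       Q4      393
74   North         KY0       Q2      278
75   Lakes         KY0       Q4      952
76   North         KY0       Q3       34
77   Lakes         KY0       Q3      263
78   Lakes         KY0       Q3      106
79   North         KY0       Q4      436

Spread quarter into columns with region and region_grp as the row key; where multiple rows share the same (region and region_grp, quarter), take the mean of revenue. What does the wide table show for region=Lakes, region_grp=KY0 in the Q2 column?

281.80

Rows with region=Lakes, region_grp=KY0 and quarter=Q2: revenue values are 694, 90, 82, 198, 345.
(694 + 90 + 82 + 198 + 345) / 5 = 281.80.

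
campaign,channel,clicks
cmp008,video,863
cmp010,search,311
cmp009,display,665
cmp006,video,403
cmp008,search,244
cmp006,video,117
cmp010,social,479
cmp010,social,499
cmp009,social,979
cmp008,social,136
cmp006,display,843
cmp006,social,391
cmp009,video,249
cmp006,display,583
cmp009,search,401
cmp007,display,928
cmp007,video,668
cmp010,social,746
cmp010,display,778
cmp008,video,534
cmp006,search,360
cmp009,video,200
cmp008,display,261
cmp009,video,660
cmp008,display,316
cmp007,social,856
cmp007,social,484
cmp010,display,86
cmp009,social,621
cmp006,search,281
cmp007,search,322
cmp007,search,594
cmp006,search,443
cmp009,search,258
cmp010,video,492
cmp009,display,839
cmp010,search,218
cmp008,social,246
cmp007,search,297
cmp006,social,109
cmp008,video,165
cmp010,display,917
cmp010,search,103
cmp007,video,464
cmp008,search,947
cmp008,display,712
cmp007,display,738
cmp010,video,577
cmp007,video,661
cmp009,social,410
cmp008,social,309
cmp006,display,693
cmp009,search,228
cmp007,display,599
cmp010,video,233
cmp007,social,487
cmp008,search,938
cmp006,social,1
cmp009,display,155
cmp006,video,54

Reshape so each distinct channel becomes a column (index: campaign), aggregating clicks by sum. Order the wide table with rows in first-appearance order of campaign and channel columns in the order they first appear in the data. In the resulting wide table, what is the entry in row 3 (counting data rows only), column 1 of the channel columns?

1109

With rows in first-appearance order of campaign, row 3 is campaign=cmp009. channel columns in first-appearance order: video, search, display, social; column 1 is video.
Long rows with campaign=cmp009, channel=video: 249 + 200 + 660 = 1109.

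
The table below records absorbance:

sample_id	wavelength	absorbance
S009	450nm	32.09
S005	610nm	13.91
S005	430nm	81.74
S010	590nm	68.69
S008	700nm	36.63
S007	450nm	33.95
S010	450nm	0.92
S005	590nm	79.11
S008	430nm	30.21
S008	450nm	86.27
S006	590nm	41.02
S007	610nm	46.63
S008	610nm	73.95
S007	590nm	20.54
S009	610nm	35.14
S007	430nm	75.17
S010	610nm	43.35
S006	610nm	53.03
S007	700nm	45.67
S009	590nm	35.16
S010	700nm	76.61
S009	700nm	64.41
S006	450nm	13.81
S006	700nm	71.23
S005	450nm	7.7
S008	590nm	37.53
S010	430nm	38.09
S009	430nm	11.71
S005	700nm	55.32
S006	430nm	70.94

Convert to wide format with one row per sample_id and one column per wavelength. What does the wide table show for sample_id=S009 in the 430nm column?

11.71

Wide layout: rows indexed by sample_id, columns are the 5 distinct wavelength values (450nm, 610nm, 430nm, 590nm, 700nm).
Cell (sample_id=S009, wavelength=430nm) draws from the long row where sample_id=S009 and wavelength=430nm, which has absorbance=11.71.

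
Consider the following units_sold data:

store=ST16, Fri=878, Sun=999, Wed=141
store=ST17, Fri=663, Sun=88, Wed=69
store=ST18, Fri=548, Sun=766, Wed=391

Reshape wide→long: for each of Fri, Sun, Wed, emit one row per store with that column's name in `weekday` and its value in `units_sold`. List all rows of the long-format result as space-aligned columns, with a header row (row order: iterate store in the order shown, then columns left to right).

Each (store, column) pair becomes one row: 3 × 3 = 9 rows.
For example, (ST16, Fri) → units_sold=878.

store  weekday  units_sold
ST16   Fri      878       
ST16   Sun      999       
ST16   Wed      141       
ST17   Fri      663       
ST17   Sun      88        
ST17   Wed      69        
ST18   Fri      548       
ST18   Sun      766       
ST18   Wed      391       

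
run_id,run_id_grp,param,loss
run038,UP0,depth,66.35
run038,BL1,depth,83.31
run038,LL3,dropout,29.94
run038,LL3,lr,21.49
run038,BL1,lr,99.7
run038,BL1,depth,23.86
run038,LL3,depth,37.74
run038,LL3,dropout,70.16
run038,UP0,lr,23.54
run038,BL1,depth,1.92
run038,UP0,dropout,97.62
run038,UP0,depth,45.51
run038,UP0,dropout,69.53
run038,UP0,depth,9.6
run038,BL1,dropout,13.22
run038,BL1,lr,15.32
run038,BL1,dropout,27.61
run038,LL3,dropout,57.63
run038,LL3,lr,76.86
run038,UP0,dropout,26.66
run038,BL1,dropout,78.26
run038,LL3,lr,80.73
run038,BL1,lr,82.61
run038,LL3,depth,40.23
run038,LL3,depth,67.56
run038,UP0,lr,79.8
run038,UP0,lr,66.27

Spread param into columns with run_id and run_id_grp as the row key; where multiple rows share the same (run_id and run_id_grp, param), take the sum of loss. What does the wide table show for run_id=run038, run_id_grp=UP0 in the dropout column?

193.81

Rows with run_id=run038, run_id_grp=UP0 and param=dropout: loss values are 97.62, 69.53, 26.66.
97.62 + 69.53 + 26.66 = 193.81.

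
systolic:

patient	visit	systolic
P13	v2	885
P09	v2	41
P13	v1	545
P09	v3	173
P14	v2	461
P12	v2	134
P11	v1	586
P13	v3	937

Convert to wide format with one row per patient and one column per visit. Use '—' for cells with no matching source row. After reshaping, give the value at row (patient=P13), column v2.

885

The long row with patient=P13, visit=v2 has systolic=885.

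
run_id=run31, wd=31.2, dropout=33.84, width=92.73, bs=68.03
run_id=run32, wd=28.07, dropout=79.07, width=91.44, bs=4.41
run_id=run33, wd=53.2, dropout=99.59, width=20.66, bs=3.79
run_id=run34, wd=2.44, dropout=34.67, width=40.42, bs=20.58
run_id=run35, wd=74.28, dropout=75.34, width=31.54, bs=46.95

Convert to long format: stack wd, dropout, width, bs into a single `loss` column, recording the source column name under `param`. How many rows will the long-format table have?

5 run_id values × 4 melted columns = 20 rows.

20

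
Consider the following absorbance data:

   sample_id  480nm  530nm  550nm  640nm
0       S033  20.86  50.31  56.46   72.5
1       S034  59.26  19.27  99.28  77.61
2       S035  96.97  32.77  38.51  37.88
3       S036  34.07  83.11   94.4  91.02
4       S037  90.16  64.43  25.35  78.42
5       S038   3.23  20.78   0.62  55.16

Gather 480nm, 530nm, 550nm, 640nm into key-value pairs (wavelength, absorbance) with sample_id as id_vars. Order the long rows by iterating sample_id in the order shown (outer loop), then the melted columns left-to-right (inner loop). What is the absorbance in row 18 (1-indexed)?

24 rows total (6 × 4). Row 18: index ⌊(18-1)/4⌋ = 4 into sample_id → S037; (18-1) mod 4 = 1 into the melted columns → 530nm.
So row 18 is (S037, 530nm, 64.43); absorbance = 64.43.

64.43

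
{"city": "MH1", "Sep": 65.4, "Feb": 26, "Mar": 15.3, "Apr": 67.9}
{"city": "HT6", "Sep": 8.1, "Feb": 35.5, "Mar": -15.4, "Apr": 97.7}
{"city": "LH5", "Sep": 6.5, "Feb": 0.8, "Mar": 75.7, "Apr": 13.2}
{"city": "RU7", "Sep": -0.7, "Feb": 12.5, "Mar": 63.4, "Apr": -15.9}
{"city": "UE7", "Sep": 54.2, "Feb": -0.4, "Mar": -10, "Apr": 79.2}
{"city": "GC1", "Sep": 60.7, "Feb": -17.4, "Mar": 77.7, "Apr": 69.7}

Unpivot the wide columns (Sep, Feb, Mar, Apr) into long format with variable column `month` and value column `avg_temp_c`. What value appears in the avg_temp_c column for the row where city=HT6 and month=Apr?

Unpivoting turns each (city, wide-column) pair into one long row.
The wide cell at row HT6, column Apr holds 97.7, so the long row (HT6, Apr) has avg_temp_c=97.7.

97.7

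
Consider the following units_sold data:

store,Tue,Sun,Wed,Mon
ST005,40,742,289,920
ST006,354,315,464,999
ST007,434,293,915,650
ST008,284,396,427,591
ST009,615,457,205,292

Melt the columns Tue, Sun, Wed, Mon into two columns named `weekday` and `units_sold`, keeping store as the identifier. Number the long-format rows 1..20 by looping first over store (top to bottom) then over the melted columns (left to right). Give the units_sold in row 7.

20 rows total (5 × 4). Row 7: index ⌊(7-1)/4⌋ = 1 into store → ST006; (7-1) mod 4 = 2 into the melted columns → Wed.
So row 7 is (ST006, Wed, 464); units_sold = 464.

464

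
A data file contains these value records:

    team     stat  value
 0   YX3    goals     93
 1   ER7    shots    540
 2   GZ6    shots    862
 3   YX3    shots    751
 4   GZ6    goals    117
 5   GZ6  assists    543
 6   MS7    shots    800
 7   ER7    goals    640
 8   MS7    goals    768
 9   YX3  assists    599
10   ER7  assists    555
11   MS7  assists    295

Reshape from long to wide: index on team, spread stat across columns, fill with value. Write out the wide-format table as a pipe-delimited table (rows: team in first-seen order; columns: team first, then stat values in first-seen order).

| team | goals | shots | assists |
| YX3 | 93 | 751 | 599 |
| ER7 | 640 | 540 | 555 |
| GZ6 | 117 | 862 | 543 |
| MS7 | 768 | 800 | 295 |

Columns: team plus the 3 distinct stat values (goals, shots, assists).
For example, row YX3 column goals takes value=93 from the long row (YX3, goals).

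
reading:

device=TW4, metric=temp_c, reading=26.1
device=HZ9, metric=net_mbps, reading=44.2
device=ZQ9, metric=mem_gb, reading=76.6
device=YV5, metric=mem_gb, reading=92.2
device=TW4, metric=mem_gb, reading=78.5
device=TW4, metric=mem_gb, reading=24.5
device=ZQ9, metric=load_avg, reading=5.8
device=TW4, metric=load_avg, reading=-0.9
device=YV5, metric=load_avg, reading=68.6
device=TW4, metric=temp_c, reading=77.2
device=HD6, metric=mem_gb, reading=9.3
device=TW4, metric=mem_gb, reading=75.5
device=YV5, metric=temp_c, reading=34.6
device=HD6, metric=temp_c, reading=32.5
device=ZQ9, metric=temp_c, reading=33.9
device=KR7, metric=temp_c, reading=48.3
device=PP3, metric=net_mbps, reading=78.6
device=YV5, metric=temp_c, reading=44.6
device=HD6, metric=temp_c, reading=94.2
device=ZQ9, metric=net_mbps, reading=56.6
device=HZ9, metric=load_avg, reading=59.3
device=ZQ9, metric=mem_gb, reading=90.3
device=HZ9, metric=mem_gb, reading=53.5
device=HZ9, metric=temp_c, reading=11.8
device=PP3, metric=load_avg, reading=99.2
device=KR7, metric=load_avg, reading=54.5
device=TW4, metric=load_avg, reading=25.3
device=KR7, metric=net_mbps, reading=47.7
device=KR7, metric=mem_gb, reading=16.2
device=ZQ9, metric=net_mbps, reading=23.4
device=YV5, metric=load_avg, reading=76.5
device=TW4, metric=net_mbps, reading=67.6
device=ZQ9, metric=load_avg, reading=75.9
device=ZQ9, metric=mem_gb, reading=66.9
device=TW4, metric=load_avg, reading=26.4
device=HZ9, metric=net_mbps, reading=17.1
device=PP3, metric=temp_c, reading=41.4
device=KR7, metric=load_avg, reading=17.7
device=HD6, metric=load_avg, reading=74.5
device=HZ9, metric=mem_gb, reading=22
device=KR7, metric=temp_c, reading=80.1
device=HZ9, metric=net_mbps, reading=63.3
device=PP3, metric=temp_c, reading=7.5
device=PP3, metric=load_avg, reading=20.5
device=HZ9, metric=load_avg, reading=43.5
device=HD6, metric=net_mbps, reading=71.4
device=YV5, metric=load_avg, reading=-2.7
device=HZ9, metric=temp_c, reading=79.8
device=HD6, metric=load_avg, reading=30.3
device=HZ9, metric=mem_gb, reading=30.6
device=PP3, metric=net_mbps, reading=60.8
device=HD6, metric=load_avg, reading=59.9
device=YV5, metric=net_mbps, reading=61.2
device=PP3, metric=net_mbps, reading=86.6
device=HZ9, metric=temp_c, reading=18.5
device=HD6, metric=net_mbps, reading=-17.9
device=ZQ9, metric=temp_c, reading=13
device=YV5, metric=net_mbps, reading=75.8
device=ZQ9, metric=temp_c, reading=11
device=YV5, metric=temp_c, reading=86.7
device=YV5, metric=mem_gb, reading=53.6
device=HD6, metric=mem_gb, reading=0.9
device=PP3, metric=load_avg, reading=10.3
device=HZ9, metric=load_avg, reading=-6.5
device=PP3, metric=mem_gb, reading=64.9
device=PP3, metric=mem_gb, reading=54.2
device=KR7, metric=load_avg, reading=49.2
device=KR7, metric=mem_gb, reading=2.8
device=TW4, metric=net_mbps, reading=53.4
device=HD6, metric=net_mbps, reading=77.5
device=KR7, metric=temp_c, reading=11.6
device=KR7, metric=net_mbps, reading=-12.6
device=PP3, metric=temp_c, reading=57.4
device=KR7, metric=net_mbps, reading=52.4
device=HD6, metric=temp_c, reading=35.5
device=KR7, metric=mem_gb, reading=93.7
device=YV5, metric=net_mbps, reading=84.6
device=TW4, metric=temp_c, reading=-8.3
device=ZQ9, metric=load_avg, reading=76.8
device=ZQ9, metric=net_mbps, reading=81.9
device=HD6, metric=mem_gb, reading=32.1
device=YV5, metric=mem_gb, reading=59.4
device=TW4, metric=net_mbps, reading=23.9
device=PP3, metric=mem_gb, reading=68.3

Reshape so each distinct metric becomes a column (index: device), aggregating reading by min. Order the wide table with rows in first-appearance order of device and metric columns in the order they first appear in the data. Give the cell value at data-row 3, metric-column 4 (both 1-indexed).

5.8

With rows in first-appearance order of device, row 3 is device=ZQ9. metric columns in first-appearance order: temp_c, net_mbps, mem_gb, load_avg; column 4 is load_avg.
Long rows with device=ZQ9, metric=load_avg: min(5.8, 75.9, 76.8) = 5.8.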